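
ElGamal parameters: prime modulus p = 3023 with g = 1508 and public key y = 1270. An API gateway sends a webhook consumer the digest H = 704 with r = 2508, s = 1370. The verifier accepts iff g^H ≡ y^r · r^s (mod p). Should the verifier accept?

reject

Left side g^H mod p:
1508^2 = 2274064 ≡ 768
1508^4 ≡ 768^2 = 589824 ≡ 339
1508^8 ≡ 339^2 = 114921 ≡ 47
1508^16 ≡ 47^2 = 2209
1508^32 ≡ 2209^2 = 4879681 ≡ 559
1508^64 ≡ 559^2 = 312481 ≡ 1112
1508^128 ≡ 1112^2 = 1236544 ≡ 137
1508^256 ≡ 137^2 = 18769 ≡ 631
1508^512 ≡ 631^2 = 398161 ≡ 2148
704 = 512 + 128 + 64, so 1508^704 ≡ 2148·137·1112 ≡ 1208 (mod 3023)
Right side y^r · r^s mod p:
1270^2 = 1612900 ≡ 1641
1270^4 ≡ 1641^2 = 2692881 ≡ 2411
1270^8 ≡ 2411^2 = 5812921 ≡ 2715
1270^16 ≡ 2715^2 = 7371225 ≡ 1151
1270^32 ≡ 1151^2 = 1324801 ≡ 727
1270^64 ≡ 727^2 = 528529 ≡ 2527
1270^128 ≡ 2527^2 = 6385729 ≡ 1153
1270^256 ≡ 1153^2 = 1329409 ≡ 2312
1270^512 ≡ 2312^2 = 5345344 ≡ 680
1270^1024 ≡ 680^2 = 462400 ≡ 2904
1270^2048 ≡ 2904^2 = 8433216 ≡ 2069
2508 = 2048 + 256 + 128 + 64 + 8 + 4, so 1270^2508 ≡ 2069·2312·1153·2527·2715·2411 ≡ 100 (mod 3023)
2508^2 = 6290064 ≡ 2224
2508^4 ≡ 2224^2 = 4946176 ≡ 548
2508^8 ≡ 548^2 = 300304 ≡ 1027
2508^16 ≡ 1027^2 = 1054729 ≡ 2725
2508^32 ≡ 2725^2 = 7425625 ≡ 1137
2508^64 ≡ 1137^2 = 1292769 ≡ 1948
2508^128 ≡ 1948^2 = 3794704 ≡ 839
2508^256 ≡ 839^2 = 703921 ≡ 2585
2508^512 ≡ 2585^2 = 6682225 ≡ 1395
2508^1024 ≡ 1395^2 = 1946025 ≡ 2236
1370 = 1024 + 256 + 64 + 16 + 8 + 2, so 2508^1370 ≡ 2236·2585·1948·2725·1027·2224 ≡ 1932 (mod 3023)
100·1932 = 193200 ≡ 2751 (mod 3023)
1208 ≠ 2751, so verification fails.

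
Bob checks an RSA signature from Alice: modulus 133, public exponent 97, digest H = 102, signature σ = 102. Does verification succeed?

passes

σ^2 ≡ 102^2 = 10404 ≡ 30
σ^4 ≡ 30^2 = 900 ≡ 102
σ^8 ≡ 102^2 = 10404 ≡ 30
σ^16 ≡ 30^2 = 900 ≡ 102
σ^32 ≡ 102^2 = 10404 ≡ 30
σ^64 ≡ 30^2 = 900 ≡ 102
97 = 64 + 32 + 1, so σ^97 ≡ 102·30·102 ≡ 102 (mod 133)
102 = H, so the signature checks out.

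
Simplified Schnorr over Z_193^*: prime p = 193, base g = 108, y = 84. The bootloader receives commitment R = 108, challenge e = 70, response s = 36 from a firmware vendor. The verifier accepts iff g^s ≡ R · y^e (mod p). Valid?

g^s mod p:
108^2 = 11664 ≡ 84
108^4 ≡ 84^2 = 7056 ≡ 108
108^8 ≡ 108^2 = 11664 ≡ 84
108^16 ≡ 84^2 = 7056 ≡ 108
108^32 ≡ 108^2 = 11664 ≡ 84
36 = 32 + 4, so 108^36 ≡ 84·108 ≡ 1 (mod 193)
R · y^e mod p:
84^2 = 7056 ≡ 108
84^4 ≡ 108^2 = 11664 ≡ 84
84^8 ≡ 84^2 = 7056 ≡ 108
84^16 ≡ 108^2 = 11664 ≡ 84
84^32 ≡ 84^2 = 7056 ≡ 108
84^64 ≡ 108^2 = 11664 ≡ 84
70 = 64 + 4 + 2, so 84^70 ≡ 84·84·108 ≡ 84 (mod 193)
108·84 = 9072 ≡ 1 (mod 193)
1 ≡ 1 (mod 193); signature holds.

yes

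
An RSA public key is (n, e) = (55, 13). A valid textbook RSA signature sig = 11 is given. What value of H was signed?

11

sig^2 ≡ 11^2 = 121 ≡ 11
sig^4 ≡ 11^2 = 121 ≡ 11
sig^8 ≡ 11^2 = 121 ≡ 11
13 = 8 + 4 + 1, so sig^13 ≡ 11·11·11 ≡ 11 (mod 55)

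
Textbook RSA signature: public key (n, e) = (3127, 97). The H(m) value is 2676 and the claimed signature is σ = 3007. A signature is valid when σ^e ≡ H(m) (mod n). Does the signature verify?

verifies

σ^2 ≡ 3007^2 = 9042049 ≡ 1892
σ^4 ≡ 1892^2 = 3579664 ≡ 2376
σ^8 ≡ 2376^2 = 5645376 ≡ 1141
σ^16 ≡ 1141^2 = 1301881 ≡ 1049
σ^32 ≡ 1049^2 = 1100401 ≡ 2824
σ^64 ≡ 2824^2 = 7974976 ≡ 1126
97 = 64 + 32 + 1, so σ^97 ≡ 1126·2824·3007 ≡ 2676 (mod 3127)
Since 2676 equals the digest 2676, verification succeeds.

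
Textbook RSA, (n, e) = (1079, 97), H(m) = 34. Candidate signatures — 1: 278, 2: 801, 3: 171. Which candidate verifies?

Candidate 1: Squares mod 1079: 278^1≡278, 278^2≡675, 278^4≡287, 278^8≡365, 278^16≡508, 278^32≡183, 278^64≡40; 97 = 64 + 32 + 1, so 278^97 ≡ 40·183·278 ≡ 1045 (mod 1079)
Candidate 2: Squares mod 1079: 801^1≡801, 801^2≡675, 801^4≡287, 801^8≡365, 801^16≡508, 801^32≡183, 801^64≡40; 97 = 64 + 32 + 1, so 801^97 ≡ 40·183·801 ≡ 34 (mod 1079)
  → matches H(m) = 34
Candidate 3: Squares mod 1079: 171^1≡171, 171^2≡108, 171^4≡874, 171^8≡1023, 171^16≡978, 171^32≡490, 171^64≡562; 97 = 64 + 32 + 1, so 171^97 ≡ 562·490·171 ≡ 262 (mod 1079)

2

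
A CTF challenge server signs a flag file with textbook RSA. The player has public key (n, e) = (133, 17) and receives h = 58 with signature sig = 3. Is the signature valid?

sig^2 ≡ 3^2 = 9
sig^4 ≡ 9^2 = 81
sig^8 ≡ 81^2 = 6561 ≡ 44
sig^16 ≡ 44^2 = 1936 ≡ 74
17 = 16 + 1, so sig^17 ≡ 74·3 ≡ 89 (mod 133)
sig^17 mod 133 = 89, but h = 58.

invalid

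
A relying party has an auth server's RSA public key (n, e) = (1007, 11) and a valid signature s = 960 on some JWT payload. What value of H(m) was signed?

Squares mod 1007: s^1≡960, s^2≡195, s^4≡766, s^8≡682
11 = 8 + 2 + 1, so s^11 ≡ 682·195·960 ≡ 926 (mod 1007)

926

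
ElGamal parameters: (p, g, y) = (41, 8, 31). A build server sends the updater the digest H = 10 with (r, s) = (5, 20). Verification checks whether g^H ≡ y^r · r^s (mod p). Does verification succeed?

passes

Left side g^H mod p:
8^2 = 64 ≡ 23
8^4 ≡ 23^2 = 529 ≡ 37
8^8 ≡ 37^2 = 1369 ≡ 16
10 = 8 + 2, so 8^10 ≡ 16·23 ≡ 40 (mod 41)
Right side y^r · r^s mod p:
31^2 = 961 ≡ 18
31^4 ≡ 18^2 = 324 ≡ 37
5 = 4 + 1, so 31^5 ≡ 37·31 ≡ 40 (mod 41)
5^2 = 25
5^4 ≡ 25^2 = 625 ≡ 10
5^8 ≡ 10^2 = 100 ≡ 18
5^16 ≡ 18^2 = 324 ≡ 37
20 = 16 + 4, so 5^20 ≡ 37·10 ≡ 1 (mod 41)
40·1 = 40 ≡ 40 (mod 41)
40 ≡ 40 (mod 41), so the signature is genuine.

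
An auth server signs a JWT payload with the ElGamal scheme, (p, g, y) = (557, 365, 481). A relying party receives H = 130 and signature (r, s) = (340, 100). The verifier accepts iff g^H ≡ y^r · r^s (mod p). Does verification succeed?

Left side g^H mod p:
365^2 = 133225 ≡ 102
365^4 ≡ 102^2 = 10404 ≡ 378
365^8 ≡ 378^2 = 142884 ≡ 292
365^16 ≡ 292^2 = 85264 ≡ 43
365^32 ≡ 43^2 = 1849 ≡ 178
365^64 ≡ 178^2 = 31684 ≡ 492
365^128 ≡ 492^2 = 242064 ≡ 326
130 = 128 + 2, so 365^130 ≡ 326·102 ≡ 389 (mod 557)
Right side y^r · r^s mod p:
481^2 = 231361 ≡ 206
481^4 ≡ 206^2 = 42436 ≡ 104
481^8 ≡ 104^2 = 10816 ≡ 233
481^16 ≡ 233^2 = 54289 ≡ 260
481^32 ≡ 260^2 = 67600 ≡ 203
481^64 ≡ 203^2 = 41209 ≡ 548
481^128 ≡ 548^2 = 300304 ≡ 81
481^256 ≡ 81^2 = 6561 ≡ 434
340 = 256 + 64 + 16 + 4, so 481^340 ≡ 434·548·260·104 ≡ 100 (mod 557)
340^2 = 115600 ≡ 301
340^4 ≡ 301^2 = 90601 ≡ 367
340^8 ≡ 367^2 = 134689 ≡ 452
340^16 ≡ 452^2 = 204304 ≡ 442
340^32 ≡ 442^2 = 195364 ≡ 414
340^64 ≡ 414^2 = 171396 ≡ 397
100 = 64 + 32 + 4, so 340^100 ≡ 397·414·367 ≡ 185 (mod 557)
100·185 = 18500 ≡ 119 (mod 557)
389 ≠ 119, so verification fails.

fails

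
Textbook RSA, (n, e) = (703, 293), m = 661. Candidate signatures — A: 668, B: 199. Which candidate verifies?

Candidate A: Squares mod 703: 668^1≡668, 668^2≡522, 668^4≡423, 668^8≡367, 668^16≡416, 668^32≡118, 668^64≡567, 668^128≡218, 668^256≡423; 293 = 256 + 32 + 4 + 1, so 668^293 ≡ 423·118·423·668 ≡ 661 (mod 703)
  → matches m = 661
Candidate B: Squares mod 703: 199^1≡199, 199^2≡233, 199^4≡158, 199^8≡359, 199^16≡232, 199^32≡396, 199^64≡47, 199^128≡100, 199^256≡158; 293 = 256 + 32 + 4 + 1, so 199^293 ≡ 158·396·158·199 ≡ 510 (mod 703)

A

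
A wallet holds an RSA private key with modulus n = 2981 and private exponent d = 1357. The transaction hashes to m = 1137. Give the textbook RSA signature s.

2513

m^1357 mod 2981 = 2513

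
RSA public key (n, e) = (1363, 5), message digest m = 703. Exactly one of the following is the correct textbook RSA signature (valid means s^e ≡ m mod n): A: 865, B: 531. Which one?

Candidate A: Squares mod 1363: 865^1≡865, 865^2≡1301, 865^4≡1118; 5 = 4 + 1, so 865^5 ≡ 1118·865 ≡ 703 (mod 1363)
  → matches m = 703
Candidate B: Squares mod 1363: 531^1≡531, 531^2≡1183, 531^4≡1051; 5 = 4 + 1, so 531^5 ≡ 1051·531 ≡ 614 (mod 1363)

A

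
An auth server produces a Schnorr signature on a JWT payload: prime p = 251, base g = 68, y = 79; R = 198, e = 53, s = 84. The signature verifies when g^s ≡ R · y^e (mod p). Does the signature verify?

does not verify

g^s mod p:
68^2 = 4624 ≡ 106
68^4 ≡ 106^2 = 11236 ≡ 192
68^8 ≡ 192^2 = 36864 ≡ 218
68^16 ≡ 218^2 = 47524 ≡ 85
68^32 ≡ 85^2 = 7225 ≡ 197
68^64 ≡ 197^2 = 38809 ≡ 155
84 = 64 + 16 + 4, so 68^84 ≡ 155·85·192 ≡ 22 (mod 251)
R · y^e mod p:
79^2 = 6241 ≡ 217
79^4 ≡ 217^2 = 47089 ≡ 152
79^8 ≡ 152^2 = 23104 ≡ 12
79^16 ≡ 12^2 = 144
79^32 ≡ 144^2 = 20736 ≡ 154
53 = 32 + 16 + 4 + 1, so 79^53 ≡ 154·144·152·79 ≡ 245 (mod 251)
198·245 = 48510 ≡ 67 (mod 251)
22 ≠ 67; the check fails.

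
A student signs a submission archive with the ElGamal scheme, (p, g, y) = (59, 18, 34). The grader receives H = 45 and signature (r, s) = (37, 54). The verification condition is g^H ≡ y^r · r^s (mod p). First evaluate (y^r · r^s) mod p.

56

Squares mod 59: 34^1≡34, 34^2≡35, 34^4≡45, 34^8≡19, 34^16≡7, 34^32≡49
37 = 32 + 4 + 1, so 34^37 ≡ 49·45·34 ≡ 40 (mod 59)
Squares mod 59: 37^1≡37, 37^2≡12, 37^4≡26, 37^8≡27, 37^16≡21, 37^32≡28
54 = 32 + 16 + 4 + 2, so 37^54 ≡ 28·21·26·12 ≡ 25 (mod 59)
y^r · r^s ≡ 40·25 = 1000 ≡ 56 (mod 59)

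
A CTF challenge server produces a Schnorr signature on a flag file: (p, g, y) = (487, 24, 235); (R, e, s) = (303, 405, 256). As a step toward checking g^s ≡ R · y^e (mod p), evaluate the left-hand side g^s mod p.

168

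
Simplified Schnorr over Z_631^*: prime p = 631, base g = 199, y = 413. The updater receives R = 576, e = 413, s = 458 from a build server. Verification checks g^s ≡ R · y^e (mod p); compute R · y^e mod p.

18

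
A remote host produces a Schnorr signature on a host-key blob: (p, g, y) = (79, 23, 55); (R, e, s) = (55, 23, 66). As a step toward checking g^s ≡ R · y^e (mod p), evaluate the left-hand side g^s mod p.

23^2 = 529 ≡ 55
23^4 ≡ 55^2 = 3025 ≡ 23
23^8 ≡ 23^2 = 529 ≡ 55
23^16 ≡ 55^2 = 3025 ≡ 23
23^32 ≡ 23^2 = 529 ≡ 55
23^64 ≡ 55^2 = 3025 ≡ 23
66 = 64 + 2, so 23^66 ≡ 23·55 ≡ 1 (mod 79)

1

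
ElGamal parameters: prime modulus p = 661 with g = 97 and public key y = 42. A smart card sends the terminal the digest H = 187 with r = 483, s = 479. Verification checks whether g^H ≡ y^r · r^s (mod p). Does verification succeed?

passes

Left side g^H mod p:
Squares mod 661: 97^1≡97, 97^2≡155, 97^4≡229, 97^8≡222, 97^16≡370, 97^32≡73, 97^64≡41, 97^128≡359
187 = 128 + 32 + 16 + 8 + 2 + 1, so 97^187 ≡ 359·73·370·222·155·97 ≡ 402 (mod 661)
Right side y^r · r^s mod p:
Squares mod 661: 42^1≡42, 42^2≡442, 42^4≡369, 42^8≡656, 42^16≡25, 42^32≡625, 42^64≡635, 42^128≡15, 42^256≡225
483 = 256 + 128 + 64 + 32 + 2 + 1, so 42^483 ≡ 225·15·635·625·442·42 ≡ 570 (mod 661)
Squares mod 661: 483^1≡483, 483^2≡617, 483^4≡614, 483^8≡226, 483^16≡179, 483^32≡313, 483^64≡141, 483^128≡51, 483^256≡618
479 = 256 + 128 + 64 + 16 + 8 + 4 + 2 + 1, so 483^479 ≡ 618·51·141·179·226·614·617·483 ≡ 613 (mod 661)
570·613 = 349410 ≡ 402 (mod 661)
402 ≡ 402 (mod 661), so the signature is genuine.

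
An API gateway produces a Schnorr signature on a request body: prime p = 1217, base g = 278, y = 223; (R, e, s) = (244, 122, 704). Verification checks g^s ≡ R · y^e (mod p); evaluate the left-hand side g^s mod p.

Squares mod 1217: 278^1≡278, 278^2≡613, 278^4≡933, 278^8≡334, 278^16≡809, 278^32≡952, 278^64≡856, 278^128≡102, 278^256≡668, 278^512≡802
704 = 512 + 128 + 64, so 278^704 ≡ 802·102·856 ≡ 478 (mod 1217)

478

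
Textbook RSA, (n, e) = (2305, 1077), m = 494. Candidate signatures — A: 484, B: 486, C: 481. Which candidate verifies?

A

Candidate A: Squares mod 2305: 484^1≡484, 484^2≡1451, 484^4≡936, 484^8≡196, 484^16≡1536, 484^32≡1281, 484^64≡2106, 484^128≡416, 484^256≡181, 484^512≡491, 484^1024≡1361; 1077 = 1024 + 32 + 16 + 4 + 1, so 484^1077 ≡ 1361·1281·1536·936·484 ≡ 494 (mod 2305)
  → matches m = 494
Candidate B: Squares mod 2305: 486^1≡486, 486^2≡1086, 486^4≡1541, 486^8≡531, 486^16≡751, 486^32≡1581, 486^64≡941, 486^128≡361, 486^256≡1241, 486^512≡341, 486^1024≡1031; 1077 = 1024 + 32 + 16 + 4 + 1, so 486^1077 ≡ 1031·1581·751·1541·486 ≡ 771 (mod 2305)
Candidate C: Squares mod 2305: 481^1≡481, 481^2≡861, 481^4≡1416, 481^8≡2011, 481^16≡1151, 481^32≡1731, 481^64≡2166, 481^128≡881, 481^256≡1681, 481^512≡2136, 481^1024≡901; 1077 = 1024 + 32 + 16 + 4 + 1, so 481^1077 ≡ 901·1731·1151·1416·481 ≡ 2291 (mod 2305)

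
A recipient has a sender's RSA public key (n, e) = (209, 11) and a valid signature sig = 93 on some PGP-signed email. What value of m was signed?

sig^11 mod 209 = 137

137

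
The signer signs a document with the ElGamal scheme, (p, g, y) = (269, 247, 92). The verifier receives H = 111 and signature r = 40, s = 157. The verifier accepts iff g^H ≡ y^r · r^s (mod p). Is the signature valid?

valid

Left side g^H mod p:
247^111 mod 269 = 71
Right side y^r · r^s mod p:
92^40 mod 269 = 131
40^157 mod 269 = 95
131·95 = 12445 ≡ 71 (mod 269)
71 ≡ 71 (mod 269), so the signature is genuine.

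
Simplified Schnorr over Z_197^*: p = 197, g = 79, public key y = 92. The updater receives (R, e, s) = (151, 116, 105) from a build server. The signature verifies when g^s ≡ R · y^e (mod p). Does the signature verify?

g^s mod p:
79^105 mod 197 = 129
R · y^e mod p:
92^116 mod 197 = 70
151·70 = 10570 ≡ 129 (mod 197)
129 ≡ 129 (mod 197); signature holds.

verifies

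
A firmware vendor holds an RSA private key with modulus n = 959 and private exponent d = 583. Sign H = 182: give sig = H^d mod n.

280

H^2 ≡ 182^2 = 33124 ≡ 518
H^4 ≡ 518^2 = 268324 ≡ 763
H^8 ≡ 763^2 = 582169 ≡ 56
H^16 ≡ 56^2 = 3136 ≡ 259
H^32 ≡ 259^2 = 67081 ≡ 910
H^64 ≡ 910^2 = 828100 ≡ 483
H^128 ≡ 483^2 = 233289 ≡ 252
H^256 ≡ 252^2 = 63504 ≡ 210
H^512 ≡ 210^2 = 44100 ≡ 945
583 = 512 + 64 + 4 + 2 + 1, so H^583 ≡ 945·483·763·518·182 ≡ 280 (mod 959)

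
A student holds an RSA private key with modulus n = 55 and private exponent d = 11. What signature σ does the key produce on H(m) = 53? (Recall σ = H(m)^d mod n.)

(H(m))^2 ≡ 53^2 = 2809 ≡ 4
(H(m))^4 ≡ 4^2 = 16
(H(m))^8 ≡ 16^2 = 256 ≡ 36
11 = 8 + 2 + 1, so (H(m))^11 ≡ 36·4·53 ≡ 42 (mod 55)

42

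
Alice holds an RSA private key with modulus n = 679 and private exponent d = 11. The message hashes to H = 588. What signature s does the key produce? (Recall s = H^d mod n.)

Squares mod 679: H^1≡588, H^2≡133, H^4≡35, H^8≡546
11 = 8 + 2 + 1, so H^11 ≡ 546·133·588 ≡ 469 (mod 679)

469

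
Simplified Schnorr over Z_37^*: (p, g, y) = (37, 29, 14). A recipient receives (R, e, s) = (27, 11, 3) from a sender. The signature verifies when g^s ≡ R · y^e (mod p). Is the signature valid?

g^s mod p:
Squares mod 37: 29^1≡29, 29^2≡27
3 = 2 + 1, so 29^3 ≡ 27·29 ≡ 6 (mod 37)
R · y^e mod p:
Squares mod 37: 14^1≡14, 14^2≡11, 14^4≡10, 14^8≡26
11 = 8 + 2 + 1, so 14^11 ≡ 26·11·14 ≡ 8 (mod 37)
27·8 = 216 ≡ 31 (mod 37)
6 ≠ 31; the check fails.

invalid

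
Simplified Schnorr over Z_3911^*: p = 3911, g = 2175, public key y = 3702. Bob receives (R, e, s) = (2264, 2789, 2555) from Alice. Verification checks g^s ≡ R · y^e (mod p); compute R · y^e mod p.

348

Squares mod 3911: 3702^1≡3702, 3702^2≡660, 3702^4≡1479, 3702^8≡1192, 3702^16≡1171, 3702^32≡2391, 3702^64≡2910, 3702^128≡785, 3702^256≡2198, 3702^512≡1119, 3702^1024≡641, 3702^2048≡226
2789 = 2048 + 512 + 128 + 64 + 32 + 4 + 1, so 3702^2789 ≡ 226·1119·785·2910·2391·1479·3702 ≡ 242 (mod 3911)
R · y^e ≡ 2264·242 = 547888 ≡ 348 (mod 3911)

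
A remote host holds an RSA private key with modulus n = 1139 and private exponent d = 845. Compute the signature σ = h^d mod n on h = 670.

737

h^2 ≡ 670^2 = 448900 ≡ 134
h^4 ≡ 134^2 = 17956 ≡ 871
h^8 ≡ 871^2 = 758641 ≡ 67
h^16 ≡ 67^2 = 4489 ≡ 1072
h^32 ≡ 1072^2 = 1149184 ≡ 1072
h^64 ≡ 1072^2 = 1149184 ≡ 1072
h^128 ≡ 1072^2 = 1149184 ≡ 1072
h^256 ≡ 1072^2 = 1149184 ≡ 1072
h^512 ≡ 1072^2 = 1149184 ≡ 1072
845 = 512 + 256 + 64 + 8 + 4 + 1, so h^845 ≡ 1072·1072·1072·67·871·670 ≡ 737 (mod 1139)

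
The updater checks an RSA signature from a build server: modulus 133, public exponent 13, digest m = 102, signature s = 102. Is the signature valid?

Squares mod 133: s^1≡102, s^2≡30, s^4≡102, s^8≡30
13 = 8 + 4 + 1, so s^13 ≡ 30·102·102 ≡ 102 (mod 133)
Since 102 equals the digest 102, verification succeeds.

valid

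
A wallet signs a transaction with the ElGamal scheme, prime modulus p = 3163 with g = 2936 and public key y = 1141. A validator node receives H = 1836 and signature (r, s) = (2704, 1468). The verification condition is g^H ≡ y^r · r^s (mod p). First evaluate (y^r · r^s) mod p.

1141^2 = 1301881 ≡ 1888
1141^4 ≡ 1888^2 = 3564544 ≡ 3006
1141^8 ≡ 3006^2 = 9036036 ≡ 2508
1141^16 ≡ 2508^2 = 6290064 ≡ 2020
1141^32 ≡ 2020^2 = 4080400 ≡ 130
1141^64 ≡ 130^2 = 16900 ≡ 1085
1141^128 ≡ 1085^2 = 1177225 ≡ 589
1141^256 ≡ 589^2 = 346921 ≡ 2154
1141^512 ≡ 2154^2 = 4639716 ≡ 2758
1141^1024 ≡ 2758^2 = 7606564 ≡ 2712
1141^2048 ≡ 2712^2 = 7354944 ≡ 969
2704 = 2048 + 512 + 128 + 16, so 1141^2704 ≡ 969·2758·589·2020 ≡ 2395 (mod 3163)
2704^2 = 7311616 ≡ 1923
2704^4 ≡ 1923^2 = 3697929 ≡ 382
2704^8 ≡ 382^2 = 145924 ≡ 426
2704^16 ≡ 426^2 = 181476 ≡ 1185
2704^32 ≡ 1185^2 = 1404225 ≡ 3016
2704^64 ≡ 3016^2 = 9096256 ≡ 2631
2704^128 ≡ 2631^2 = 6922161 ≡ 1517
2704^256 ≡ 1517^2 = 2301289 ≡ 1788
2704^512 ≡ 1788^2 = 3196944 ≡ 2314
2704^1024 ≡ 2314^2 = 5354596 ≡ 2800
1468 = 1024 + 256 + 128 + 32 + 16 + 8 + 4, so 2704^1468 ≡ 2800·1788·1517·3016·1185·426·382 ≡ 797 (mod 3163)
y^r · r^s ≡ 2395·797 = 1908815 ≡ 1526 (mod 3163)

1526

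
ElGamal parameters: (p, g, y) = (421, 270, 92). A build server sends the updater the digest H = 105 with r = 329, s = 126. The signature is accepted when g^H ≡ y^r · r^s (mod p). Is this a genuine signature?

genuine

Left side g^H mod p:
Squares mod 421: 270^1≡270, 270^2≡67, 270^4≡279, 270^8≡377, 270^16≡252, 270^32≡354, 270^64≡279
105 = 64 + 32 + 8 + 1, so 270^105 ≡ 279·354·377·270 ≡ 392 (mod 421)
Right side y^r · r^s mod p:
Squares mod 421: 92^1≡92, 92^2≡44, 92^4≡252, 92^8≡354, 92^16≡279, 92^32≡377, 92^64≡252, 92^128≡354, 92^256≡279
329 = 256 + 64 + 8 + 1, so 92^329 ≡ 279·252·354·92 ≡ 151 (mod 421)
Squares mod 421: 329^1≡329, 329^2≡44, 329^4≡252, 329^8≡354, 329^16≡279, 329^32≡377, 329^64≡252
126 = 64 + 32 + 16 + 8 + 4 + 2, so 329^126 ≡ 252·377·279·354·252·44 ≡ 142 (mod 421)
151·142 = 21442 ≡ 392 (mod 421)
392 ≡ 392 (mod 421), so the signature is genuine.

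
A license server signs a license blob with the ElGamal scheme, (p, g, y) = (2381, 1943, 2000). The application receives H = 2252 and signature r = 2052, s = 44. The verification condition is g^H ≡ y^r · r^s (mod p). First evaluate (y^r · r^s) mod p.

2171

Squares mod 2381: 2000^1≡2000, 2000^2≡2301, 2000^4≡1638, 2000^8≡2038, 2000^16≡980, 2000^32≡857, 2000^64≡1101, 2000^128≡272, 2000^256≡173, 2000^512≡1357, 2000^1024≡936, 2000^2048≡2269
2052 = 2048 + 4, so 2000^2052 ≡ 2269·1638 ≡ 2262 (mod 2381)
Squares mod 2381: 2052^1≡2052, 2052^2≡1096, 2052^4≡1192, 2052^8≡1788, 2052^16≡1642, 2052^32≡872
44 = 32 + 8 + 4, so 2052^44 ≡ 872·1788·1192 ≡ 562 (mod 2381)
y^r · r^s ≡ 2262·562 = 1271244 ≡ 2171 (mod 2381)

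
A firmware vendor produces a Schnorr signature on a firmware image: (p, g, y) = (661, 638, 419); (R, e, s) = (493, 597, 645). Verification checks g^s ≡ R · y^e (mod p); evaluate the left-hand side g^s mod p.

638^2 = 407044 ≡ 529
638^4 ≡ 529^2 = 279841 ≡ 238
638^8 ≡ 238^2 = 56644 ≡ 459
638^16 ≡ 459^2 = 210681 ≡ 483
638^32 ≡ 483^2 = 233289 ≡ 617
638^64 ≡ 617^2 = 380689 ≡ 614
638^128 ≡ 614^2 = 376996 ≡ 226
638^256 ≡ 226^2 = 51076 ≡ 179
638^512 ≡ 179^2 = 32041 ≡ 313
645 = 512 + 128 + 4 + 1, so 638^645 ≡ 313·226·238·638 ≡ 598 (mod 661)

598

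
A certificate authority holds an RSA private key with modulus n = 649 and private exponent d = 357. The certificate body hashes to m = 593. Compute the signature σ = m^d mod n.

Squares mod 649: m^1≡593, m^2≡540, m^4≡199, m^8≡12, m^16≡144, m^32≡617, m^64≡375, m^128≡441, m^256≡430
357 = 256 + 64 + 32 + 4 + 1, so m^357 ≡ 430·375·617·199·593 ≡ 626 (mod 649)

626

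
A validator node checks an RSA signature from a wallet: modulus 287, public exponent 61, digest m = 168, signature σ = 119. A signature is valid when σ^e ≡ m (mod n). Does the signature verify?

does not verify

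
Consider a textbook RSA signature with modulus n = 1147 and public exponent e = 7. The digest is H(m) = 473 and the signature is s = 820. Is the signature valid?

s^2 ≡ 820^2 = 672400 ≡ 258
s^4 ≡ 258^2 = 66564 ≡ 38
7 = 4 + 2 + 1, so s^7 ≡ 38·258·820 ≡ 1104 (mod 1147)
1104 ≠ 473, so verification fails.

invalid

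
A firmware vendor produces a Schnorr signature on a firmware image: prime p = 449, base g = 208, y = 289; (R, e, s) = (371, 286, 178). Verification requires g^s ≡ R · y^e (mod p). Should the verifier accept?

g^s mod p:
208^2 = 43264 ≡ 160
208^4 ≡ 160^2 = 25600 ≡ 7
208^8 ≡ 7^2 = 49
208^16 ≡ 49^2 = 2401 ≡ 156
208^32 ≡ 156^2 = 24336 ≡ 90
208^64 ≡ 90^2 = 8100 ≡ 18
208^128 ≡ 18^2 = 324
178 = 128 + 32 + 16 + 2, so 208^178 ≡ 324·90·156·160 ≡ 110 (mod 449)
R · y^e mod p:
289^2 = 83521 ≡ 7
289^4 ≡ 7^2 = 49
289^8 ≡ 49^2 = 2401 ≡ 156
289^16 ≡ 156^2 = 24336 ≡ 90
289^32 ≡ 90^2 = 8100 ≡ 18
289^64 ≡ 18^2 = 324
289^128 ≡ 324^2 = 104976 ≡ 359
289^256 ≡ 359^2 = 128881 ≡ 18
286 = 256 + 16 + 8 + 4 + 2, so 289^286 ≡ 18·90·156·49·7 ≡ 367 (mod 449)
371·367 = 136157 ≡ 110 (mod 449)
110 ≡ 110 (mod 449); signature holds.

accept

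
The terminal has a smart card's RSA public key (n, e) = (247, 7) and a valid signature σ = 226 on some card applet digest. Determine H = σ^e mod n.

σ^7 mod 247 = 138

138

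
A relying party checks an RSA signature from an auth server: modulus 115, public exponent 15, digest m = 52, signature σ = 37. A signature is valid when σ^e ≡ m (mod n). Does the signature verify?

does not verify

Squares mod 115: σ^1≡37, σ^2≡104, σ^4≡6, σ^8≡36
15 = 8 + 4 + 2 + 1, so σ^15 ≡ 36·6·104·37 ≡ 63 (mod 115)
63 ≠ 52, so verification fails.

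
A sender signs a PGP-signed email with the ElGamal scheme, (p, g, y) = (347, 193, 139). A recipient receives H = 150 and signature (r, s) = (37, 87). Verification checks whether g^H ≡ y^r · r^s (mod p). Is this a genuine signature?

forged

Left side g^H mod p:
193^2 = 37249 ≡ 120
193^4 ≡ 120^2 = 14400 ≡ 173
193^8 ≡ 173^2 = 29929 ≡ 87
193^16 ≡ 87^2 = 7569 ≡ 282
193^32 ≡ 282^2 = 79524 ≡ 61
193^64 ≡ 61^2 = 3721 ≡ 251
193^128 ≡ 251^2 = 63001 ≡ 194
150 = 128 + 16 + 4 + 2, so 193^150 ≡ 194·282·173·120 ≡ 140 (mod 347)
Right side y^r · r^s mod p:
139^2 = 19321 ≡ 236
139^4 ≡ 236^2 = 55696 ≡ 176
139^8 ≡ 176^2 = 30976 ≡ 93
139^16 ≡ 93^2 = 8649 ≡ 321
139^32 ≡ 321^2 = 103041 ≡ 329
37 = 32 + 4 + 1, so 139^37 ≡ 329·176·139 ≡ 338 (mod 347)
37^2 = 1369 ≡ 328
37^4 ≡ 328^2 = 107584 ≡ 14
37^8 ≡ 14^2 = 196
37^16 ≡ 196^2 = 38416 ≡ 246
37^32 ≡ 246^2 = 60516 ≡ 138
37^64 ≡ 138^2 = 19044 ≡ 306
87 = 64 + 16 + 4 + 2 + 1, so 37^87 ≡ 306·246·14·328·37 ≡ 122 (mod 347)
338·122 = 41236 ≡ 290 (mod 347)
140 ≠ 290, so verification fails.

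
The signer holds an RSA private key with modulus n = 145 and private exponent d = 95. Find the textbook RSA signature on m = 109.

m^2 ≡ 109^2 = 11881 ≡ 136
m^4 ≡ 136^2 = 18496 ≡ 81
m^8 ≡ 81^2 = 6561 ≡ 36
m^16 ≡ 36^2 = 1296 ≡ 136
m^32 ≡ 136^2 = 18496 ≡ 81
m^64 ≡ 81^2 = 6561 ≡ 36
95 = 64 + 16 + 8 + 4 + 2 + 1, so m^95 ≡ 36·136·36·81·136·109 ≡ 64 (mod 145)

64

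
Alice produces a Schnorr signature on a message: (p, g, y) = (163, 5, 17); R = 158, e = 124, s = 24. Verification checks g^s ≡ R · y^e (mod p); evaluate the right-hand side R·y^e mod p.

133

17^2 = 289 ≡ 126
17^4 ≡ 126^2 = 15876 ≡ 65
17^8 ≡ 65^2 = 4225 ≡ 150
17^16 ≡ 150^2 = 22500 ≡ 6
17^32 ≡ 6^2 = 36
17^64 ≡ 36^2 = 1296 ≡ 155
124 = 64 + 32 + 16 + 8 + 4, so 17^124 ≡ 155·36·6·150·65 ≡ 6 (mod 163)
R · y^e ≡ 158·6 = 948 ≡ 133 (mod 163)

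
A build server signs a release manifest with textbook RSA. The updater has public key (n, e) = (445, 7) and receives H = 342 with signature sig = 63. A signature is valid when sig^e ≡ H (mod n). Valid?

yes

sig^2 ≡ 63^2 = 3969 ≡ 409
sig^4 ≡ 409^2 = 167281 ≡ 406
7 = 4 + 2 + 1, so sig^7 ≡ 406·409·63 ≡ 342 (mod 445)
Since 342 equals the digest 342, verification succeeds.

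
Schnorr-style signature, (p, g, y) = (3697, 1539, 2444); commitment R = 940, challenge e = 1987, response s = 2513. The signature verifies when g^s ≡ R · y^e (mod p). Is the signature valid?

g^s mod p:
1539^2513 mod 3697 = 610
R · y^e mod p:
2444^1987 mod 3697 = 547
940·547 = 514180 ≡ 297 (mod 3697)
610 ≠ 297; the check fails.

invalid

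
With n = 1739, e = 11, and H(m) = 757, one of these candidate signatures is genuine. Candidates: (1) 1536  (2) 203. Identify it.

2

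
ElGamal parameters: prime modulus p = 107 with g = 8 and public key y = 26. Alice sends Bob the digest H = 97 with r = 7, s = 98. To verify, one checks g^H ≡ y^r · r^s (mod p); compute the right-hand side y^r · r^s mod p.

38

Squares mod 107: 26^1≡26, 26^2≡34, 26^4≡86
7 = 4 + 2 + 1, so 26^7 ≡ 86·34·26 ≡ 54 (mod 107)
Squares mod 107: 7^1≡7, 7^2≡49, 7^4≡47, 7^8≡69, 7^16≡53, 7^32≡27, 7^64≡87
98 = 64 + 32 + 2, so 7^98 ≡ 87·27·49 ≡ 76 (mod 107)
y^r · r^s ≡ 54·76 = 4104 ≡ 38 (mod 107)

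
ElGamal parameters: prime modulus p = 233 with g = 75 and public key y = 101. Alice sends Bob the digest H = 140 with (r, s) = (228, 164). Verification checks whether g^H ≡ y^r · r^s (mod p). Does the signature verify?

Left side g^H mod p:
Squares mod 233: 75^1≡75, 75^2≡33, 75^4≡157, 75^8≡184, 75^16≡71, 75^32≡148, 75^64≡2, 75^128≡4
140 = 128 + 8 + 4, so 75^140 ≡ 4·184·157 ≡ 217 (mod 233)
Right side y^r · r^s mod p:
Squares mod 233: 101^1≡101, 101^2≡182, 101^4≡38, 101^8≡46, 101^16≡19, 101^32≡128, 101^64≡74, 101^128≡117
228 = 128 + 64 + 32 + 4, so 101^228 ≡ 117·74·128·38 ≡ 92 (mod 233)
Squares mod 233: 228^1≡228, 228^2≡25, 228^4≡159, 228^8≡117, 228^16≡175, 228^32≡102, 228^64≡152, 228^128≡37
164 = 128 + 32 + 4, so 228^164 ≡ 37·102·159 ≡ 91 (mod 233)
92·91 = 8372 ≡ 217 (mod 233)
217 ≡ 217 (mod 233), so the signature is genuine.

verifies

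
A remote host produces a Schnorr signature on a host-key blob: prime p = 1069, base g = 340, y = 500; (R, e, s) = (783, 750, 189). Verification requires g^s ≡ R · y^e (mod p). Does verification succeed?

fails

g^s mod p:
Squares mod 1069: 340^1≡340, 340^2≡148, 340^4≡524, 340^8≡912, 340^16≡62, 340^32≡637, 340^64≡618, 340^128≡291
189 = 128 + 32 + 16 + 8 + 4 + 1, so 340^189 ≡ 291·637·62·912·524·340 ≡ 739 (mod 1069)
R · y^e mod p:
Squares mod 1069: 500^1≡500, 500^2≡923, 500^4≡1005, 500^8≡889, 500^16≡330, 500^32≡931, 500^64≡871, 500^128≡720, 500^256≡1004, 500^512≡1018
750 = 512 + 128 + 64 + 32 + 8 + 4 + 2, so 500^750 ≡ 1018·720·871·931·889·1005·923 ≡ 811 (mod 1069)
783·811 = 635013 ≡ 27 (mod 1069)
739 ≠ 27; the check fails.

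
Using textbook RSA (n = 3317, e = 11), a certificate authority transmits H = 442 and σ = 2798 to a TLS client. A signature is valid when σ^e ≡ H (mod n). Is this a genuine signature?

Squares mod 3317: σ^1≡2798, σ^2≡684, σ^4≡159, σ^8≡2062
11 = 8 + 2 + 1, so σ^11 ≡ 2062·684·2798 ≡ 442 (mod 3317)
Since 442 equals the digest 442, verification succeeds.

genuine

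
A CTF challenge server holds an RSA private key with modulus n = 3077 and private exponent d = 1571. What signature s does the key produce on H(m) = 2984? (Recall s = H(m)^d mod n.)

1902

(H(m))^2 ≡ 2984^2 = 8904256 ≡ 2495
(H(m))^4 ≡ 2495^2 = 6225025 ≡ 254
(H(m))^8 ≡ 254^2 = 64516 ≡ 2976
(H(m))^16 ≡ 2976^2 = 8856576 ≡ 970
(H(m))^32 ≡ 970^2 = 940900 ≡ 2415
(H(m))^64 ≡ 2415^2 = 5832225 ≡ 1310
(H(m))^128 ≡ 1310^2 = 1716100 ≡ 2211
(H(m))^256 ≡ 2211^2 = 4888521 ≡ 2245
(H(m))^512 ≡ 2245^2 = 5040025 ≡ 2976
(H(m))^1024 ≡ 2976^2 = 8856576 ≡ 970
1571 = 1024 + 512 + 32 + 2 + 1, so (H(m))^1571 ≡ 970·2976·2415·2495·2984 ≡ 1902 (mod 3077)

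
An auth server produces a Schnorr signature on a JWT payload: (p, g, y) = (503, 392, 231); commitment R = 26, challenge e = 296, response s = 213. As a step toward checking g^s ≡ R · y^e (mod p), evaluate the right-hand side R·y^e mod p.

198

231^2 = 53361 ≡ 43
231^4 ≡ 43^2 = 1849 ≡ 340
231^8 ≡ 340^2 = 115600 ≡ 413
231^16 ≡ 413^2 = 170569 ≡ 52
231^32 ≡ 52^2 = 2704 ≡ 189
231^64 ≡ 189^2 = 35721 ≡ 8
231^128 ≡ 8^2 = 64
231^256 ≡ 64^2 = 4096 ≡ 72
296 = 256 + 32 + 8, so 231^296 ≡ 72·189·413 ≡ 85 (mod 503)
R · y^e ≡ 26·85 = 2210 ≡ 198 (mod 503)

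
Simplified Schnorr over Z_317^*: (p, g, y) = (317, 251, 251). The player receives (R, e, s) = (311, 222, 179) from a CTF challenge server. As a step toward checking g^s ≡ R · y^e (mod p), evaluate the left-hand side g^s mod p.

89

251^2 = 63001 ≡ 235
251^4 ≡ 235^2 = 55225 ≡ 67
251^8 ≡ 67^2 = 4489 ≡ 51
251^16 ≡ 51^2 = 2601 ≡ 65
251^32 ≡ 65^2 = 4225 ≡ 104
251^64 ≡ 104^2 = 10816 ≡ 38
251^128 ≡ 38^2 = 1444 ≡ 176
179 = 128 + 32 + 16 + 2 + 1, so 251^179 ≡ 176·104·65·235·251 ≡ 89 (mod 317)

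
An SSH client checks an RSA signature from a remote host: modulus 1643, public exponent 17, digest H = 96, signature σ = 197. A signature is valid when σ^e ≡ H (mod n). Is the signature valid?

Squares mod 1643: σ^1≡197, σ^2≡1020, σ^4≡381, σ^8≡577, σ^16≡1043
17 = 16 + 1, so σ^17 ≡ 1043·197 ≡ 96 (mod 1643)
σ^17 mod 1643 = 96 matches H.

valid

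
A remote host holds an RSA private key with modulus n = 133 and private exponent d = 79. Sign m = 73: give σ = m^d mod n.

17

Squares mod 133: m^1≡73, m^2≡9, m^4≡81, m^8≡44, m^16≡74, m^32≡23, m^64≡130
79 = 64 + 8 + 4 + 2 + 1, so m^79 ≡ 130·44·81·9·73 ≡ 17 (mod 133)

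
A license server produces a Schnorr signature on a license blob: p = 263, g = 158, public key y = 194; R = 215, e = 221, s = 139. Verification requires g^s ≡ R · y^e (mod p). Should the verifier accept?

reject

g^s mod p:
Squares mod 263: 158^1≡158, 158^2≡242, 158^4≡178, 158^8≡124, 158^16≡122, 158^32≡156, 158^64≡140, 158^128≡138
139 = 128 + 8 + 2 + 1, so 158^139 ≡ 138·124·242·158 ≡ 139 (mod 263)
R · y^e mod p:
Squares mod 263: 194^1≡194, 194^2≡27, 194^4≡203, 194^8≡181, 194^16≡149, 194^32≡109, 194^64≡46, 194^128≡12
221 = 128 + 64 + 16 + 8 + 4 + 1, so 194^221 ≡ 12·46·149·181·203·194 ≡ 182 (mod 263)
215·182 = 39130 ≡ 206 (mod 263)
139 ≠ 206; the check fails.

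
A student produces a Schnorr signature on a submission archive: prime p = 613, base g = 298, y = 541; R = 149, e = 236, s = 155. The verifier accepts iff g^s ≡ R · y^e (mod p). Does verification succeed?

fails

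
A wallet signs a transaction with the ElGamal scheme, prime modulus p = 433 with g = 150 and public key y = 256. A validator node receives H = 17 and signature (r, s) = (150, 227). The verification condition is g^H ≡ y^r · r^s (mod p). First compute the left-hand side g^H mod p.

153

150^2 = 22500 ≡ 417
150^4 ≡ 417^2 = 173889 ≡ 256
150^8 ≡ 256^2 = 65536 ≡ 153
150^16 ≡ 153^2 = 23409 ≡ 27
17 = 16 + 1, so 150^17 ≡ 27·150 ≡ 153 (mod 433)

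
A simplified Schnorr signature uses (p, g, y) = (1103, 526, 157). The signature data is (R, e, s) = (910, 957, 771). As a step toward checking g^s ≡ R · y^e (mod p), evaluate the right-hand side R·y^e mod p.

15

Squares mod 1103: 157^1≡157, 157^2≡383, 157^4≡1093, 157^8≡100, 157^16≡73, 157^32≡917, 157^64≡403, 157^128≡268, 157^256≡129, 157^512≡96
957 = 512 + 256 + 128 + 32 + 16 + 8 + 4 + 1, so 157^957 ≡ 96·129·268·917·73·100·1093·157 ≡ 600 (mod 1103)
R · y^e ≡ 910·600 = 546000 ≡ 15 (mod 1103)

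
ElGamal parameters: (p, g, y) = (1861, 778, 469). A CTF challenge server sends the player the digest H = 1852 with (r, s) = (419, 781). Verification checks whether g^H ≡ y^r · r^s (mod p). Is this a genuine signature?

Left side g^H mod p:
778^2 = 605284 ≡ 459
778^4 ≡ 459^2 = 210681 ≡ 388
778^8 ≡ 388^2 = 150544 ≡ 1664
778^16 ≡ 1664^2 = 2768896 ≡ 1589
778^32 ≡ 1589^2 = 2524921 ≡ 1405
778^64 ≡ 1405^2 = 1974025 ≡ 1365
778^128 ≡ 1365^2 = 1863225 ≡ 364
778^256 ≡ 364^2 = 132496 ≡ 365
778^512 ≡ 365^2 = 133225 ≡ 1094
778^1024 ≡ 1094^2 = 1196836 ≡ 213
1852 = 1024 + 512 + 256 + 32 + 16 + 8 + 4, so 778^1852 ≡ 213·1094·365·1405·1589·1664·388 ≡ 1417 (mod 1861)
Right side y^r · r^s mod p:
469^2 = 219961 ≡ 363
469^4 ≡ 363^2 = 131769 ≡ 1499
469^8 ≡ 1499^2 = 2247001 ≡ 774
469^16 ≡ 774^2 = 599076 ≡ 1695
469^32 ≡ 1695^2 = 2873025 ≡ 1502
469^64 ≡ 1502^2 = 2256004 ≡ 472
469^128 ≡ 472^2 = 222784 ≡ 1325
469^256 ≡ 1325^2 = 1755625 ≡ 702
419 = 256 + 128 + 32 + 2 + 1, so 469^419 ≡ 702·1325·1502·363·469 ≡ 1205 (mod 1861)
419^2 = 175561 ≡ 627
419^4 ≡ 627^2 = 393129 ≡ 458
419^8 ≡ 458^2 = 209764 ≡ 1332
419^16 ≡ 1332^2 = 1774224 ≡ 691
419^32 ≡ 691^2 = 477481 ≡ 1065
419^64 ≡ 1065^2 = 1134225 ≡ 876
419^128 ≡ 876^2 = 767376 ≡ 644
419^256 ≡ 644^2 = 414736 ≡ 1594
419^512 ≡ 1594^2 = 2540836 ≡ 571
781 = 512 + 256 + 8 + 4 + 1, so 419^781 ≡ 571·1594·1332·458·419 ≡ 852 (mod 1861)
1205·852 = 1026660 ≡ 1249 (mod 1861)
1417 ≠ 1249, so verification fails.

forged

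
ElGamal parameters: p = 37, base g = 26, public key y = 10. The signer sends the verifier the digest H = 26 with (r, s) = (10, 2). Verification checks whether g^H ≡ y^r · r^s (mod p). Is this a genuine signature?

forged

Left side g^H mod p:
26^2 = 676 ≡ 10
26^4 ≡ 10^2 = 100 ≡ 26
26^8 ≡ 26^2 = 676 ≡ 10
26^16 ≡ 10^2 = 100 ≡ 26
26 = 16 + 8 + 2, so 26^26 ≡ 26·10·10 ≡ 10 (mod 37)
Right side y^r · r^s mod p:
10^2 = 100 ≡ 26
10^4 ≡ 26^2 = 676 ≡ 10
10^8 ≡ 10^2 = 100 ≡ 26
10 = 8 + 2, so 10^10 ≡ 26·26 ≡ 10 (mod 37)
10^2 = 100 ≡ 26
10·26 = 260 ≡ 1 (mod 37)
10 ≠ 1, so verification fails.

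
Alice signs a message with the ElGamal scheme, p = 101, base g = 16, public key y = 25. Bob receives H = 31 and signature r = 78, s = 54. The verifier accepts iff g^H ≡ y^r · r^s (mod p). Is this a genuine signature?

Left side g^H mod p:
16^2 = 256 ≡ 54
16^4 ≡ 54^2 = 2916 ≡ 88
16^8 ≡ 88^2 = 7744 ≡ 68
16^16 ≡ 68^2 = 4624 ≡ 79
31 = 16 + 8 + 4 + 2 + 1, so 16^31 ≡ 79·68·88·54·16 ≡ 5 (mod 101)
Right side y^r · r^s mod p:
25^2 = 625 ≡ 19
25^4 ≡ 19^2 = 361 ≡ 58
25^8 ≡ 58^2 = 3364 ≡ 31
25^16 ≡ 31^2 = 961 ≡ 52
25^32 ≡ 52^2 = 2704 ≡ 78
25^64 ≡ 78^2 = 6084 ≡ 24
78 = 64 + 8 + 4 + 2, so 25^78 ≡ 24·31·58·19 ≡ 71 (mod 101)
78^2 = 6084 ≡ 24
78^4 ≡ 24^2 = 576 ≡ 71
78^8 ≡ 71^2 = 5041 ≡ 92
78^16 ≡ 92^2 = 8464 ≡ 81
78^32 ≡ 81^2 = 6561 ≡ 97
54 = 32 + 16 + 4 + 2, so 78^54 ≡ 97·81·71·24 ≡ 71 (mod 101)
71·71 = 5041 ≡ 92 (mod 101)
5 ≠ 92, so verification fails.

forged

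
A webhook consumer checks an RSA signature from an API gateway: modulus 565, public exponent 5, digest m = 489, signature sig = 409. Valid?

sig^2 ≡ 409^2 = 167281 ≡ 41
sig^4 ≡ 41^2 = 1681 ≡ 551
5 = 4 + 1, so sig^5 ≡ 551·409 ≡ 489 (mod 565)
Since 489 equals the digest 489, verification succeeds.

yes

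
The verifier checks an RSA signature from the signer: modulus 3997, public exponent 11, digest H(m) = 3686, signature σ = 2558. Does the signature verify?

σ^2 ≡ 2558^2 = 6543364 ≡ 275
σ^4 ≡ 275^2 = 75625 ≡ 3679
σ^8 ≡ 3679^2 = 13535041 ≡ 1199
11 = 8 + 2 + 1, so σ^11 ≡ 1199·275·2558 ≡ 1601 (mod 3997)
The recovered value 1601 does not match the digest 3686.

does not verify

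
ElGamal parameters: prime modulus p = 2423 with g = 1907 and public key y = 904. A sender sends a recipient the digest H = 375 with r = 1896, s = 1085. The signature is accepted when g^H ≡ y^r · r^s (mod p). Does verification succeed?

Left side g^H mod p:
Squares mod 2423: 1907^1≡1907, 1907^2≡2149, 1907^4≡2386, 1907^8≡1369, 1907^16≡1182, 1907^32≡1476, 1907^64≡299, 1907^128≡2173, 1907^256≡1925
375 = 256 + 64 + 32 + 16 + 4 + 2 + 1, so 1907^375 ≡ 1925·299·1476·1182·2386·2149·1907 ≡ 1951 (mod 2423)
Right side y^r · r^s mod p:
Squares mod 2423: 904^1≡904, 904^2≡665, 904^4≡1239, 904^8≡1362, 904^16≡1449, 904^32≡1283, 904^64≡872, 904^128≡1985, 904^256≡427, 904^512≡604, 904^1024≡1366
1896 = 1024 + 512 + 256 + 64 + 32 + 8, so 904^1896 ≡ 1366·604·427·872·1283·1362 ≡ 483 (mod 2423)
Squares mod 2423: 1896^1≡1896, 1896^2≡1507, 1896^4≡698, 1896^8≡181, 1896^16≡1262, 1896^32≡733, 1896^64≡1806, 1896^128≡278, 1896^256≡2171, 1896^512≡506, 1896^1024≡1621
1085 = 1024 + 32 + 16 + 8 + 4 + 1, so 1896^1085 ≡ 1621·733·1262·181·698·1896 ≡ 49 (mod 2423)
483·49 = 23667 ≡ 1860 (mod 2423)
1951 ≠ 1860, so verification fails.

fails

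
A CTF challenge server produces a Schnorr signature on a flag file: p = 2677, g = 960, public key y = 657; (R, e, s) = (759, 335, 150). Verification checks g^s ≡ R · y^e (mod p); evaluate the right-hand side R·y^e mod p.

1359

657^2 = 431649 ≡ 652
657^4 ≡ 652^2 = 425104 ≡ 2138
657^8 ≡ 2138^2 = 4571044 ≡ 1405
657^16 ≡ 1405^2 = 1974025 ≡ 1076
657^32 ≡ 1076^2 = 1157776 ≡ 1312
657^64 ≡ 1312^2 = 1721344 ≡ 33
657^128 ≡ 33^2 = 1089
657^256 ≡ 1089^2 = 1185921 ≡ 10
335 = 256 + 64 + 8 + 4 + 2 + 1, so 657^335 ≡ 10·33·1405·2138·652·657 ≡ 1335 (mod 2677)
R · y^e ≡ 759·1335 = 1013265 ≡ 1359 (mod 2677)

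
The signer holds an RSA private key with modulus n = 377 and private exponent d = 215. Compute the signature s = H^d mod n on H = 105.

14

H^2 ≡ 105^2 = 11025 ≡ 92
H^4 ≡ 92^2 = 8464 ≡ 170
H^8 ≡ 170^2 = 28900 ≡ 248
H^16 ≡ 248^2 = 61504 ≡ 53
H^32 ≡ 53^2 = 2809 ≡ 170
H^64 ≡ 170^2 = 28900 ≡ 248
H^128 ≡ 248^2 = 61504 ≡ 53
215 = 128 + 64 + 16 + 4 + 2 + 1, so H^215 ≡ 53·248·53·170·92·105 ≡ 14 (mod 377)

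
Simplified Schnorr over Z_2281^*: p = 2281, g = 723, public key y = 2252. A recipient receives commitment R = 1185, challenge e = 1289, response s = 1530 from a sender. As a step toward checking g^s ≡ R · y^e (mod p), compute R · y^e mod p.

Squares mod 2281: 2252^1≡2252, 2252^2≡841, 2252^4≡171, 2252^8≡1869, 2252^16≡950, 2252^32≡1505, 2252^64≡2273, 2252^128≡64, 2252^256≡1815, 2252^512≡461, 2252^1024≡388
1289 = 1024 + 256 + 8 + 1, so 2252^1289 ≡ 388·1815·1869·2252 ≡ 58 (mod 2281)
R · y^e ≡ 1185·58 = 68730 ≡ 300 (mod 2281)

300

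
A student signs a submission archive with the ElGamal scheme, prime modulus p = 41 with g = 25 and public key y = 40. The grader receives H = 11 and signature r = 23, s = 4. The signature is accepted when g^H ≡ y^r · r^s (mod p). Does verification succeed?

passes

Left side g^H mod p:
25^2 = 625 ≡ 10
25^4 ≡ 10^2 = 100 ≡ 18
25^8 ≡ 18^2 = 324 ≡ 37
11 = 8 + 2 + 1, so 25^11 ≡ 37·10·25 ≡ 25 (mod 41)
Right side y^r · r^s mod p:
40^2 = 1600 ≡ 1
40^4 ≡ 1^2 = 1
40^8 ≡ 1^2 = 1
40^16 ≡ 1^2 = 1
23 = 16 + 4 + 2 + 1, so 40^23 ≡ 1·1·1·40 ≡ 40 (mod 41)
23^2 = 529 ≡ 37
23^4 ≡ 37^2 = 1369 ≡ 16
40·16 = 640 ≡ 25 (mod 41)
25 ≡ 25 (mod 41), so the signature is genuine.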